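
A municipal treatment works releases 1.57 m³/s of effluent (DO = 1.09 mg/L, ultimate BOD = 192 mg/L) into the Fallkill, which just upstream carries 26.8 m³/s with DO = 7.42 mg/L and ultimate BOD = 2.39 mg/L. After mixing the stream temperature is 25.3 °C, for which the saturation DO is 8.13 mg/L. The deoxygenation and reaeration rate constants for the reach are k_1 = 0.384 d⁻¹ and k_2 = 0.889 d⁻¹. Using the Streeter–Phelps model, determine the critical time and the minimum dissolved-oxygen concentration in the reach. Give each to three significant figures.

Mixed DO = (26.8×7.42 + 1.57×1.09)/(26.8+1.57) = 200.6/28.37 = 7.070 mg/L.
Mixed L₀ = (26.8×2.39 + 1.57×192)/(28.37) = 365.5/28.37 = 12.88 mg/L.
Initial deficit D₀ = C_s − DO₀ = 8.13 − 7.070 = 1.060 mg/L.
t_c = (1/0.5050) ln[(0.889/0.384)(1 − 1.060×0.5050/(0.384×12.88))] = 1.980 × ln(2.065) = 1.435 d.
D_c = (0.384/0.889) × 12.88 × e^(−0.384×1.435) = 0.4319 × 12.88 × 0.5763 = 3.207 mg/L.
Minimum DO = 8.13 − 3.207 = 4.923 mg/L.

t_c ≈ 1.44 d; minimum DO ≈ 4.92 mg/L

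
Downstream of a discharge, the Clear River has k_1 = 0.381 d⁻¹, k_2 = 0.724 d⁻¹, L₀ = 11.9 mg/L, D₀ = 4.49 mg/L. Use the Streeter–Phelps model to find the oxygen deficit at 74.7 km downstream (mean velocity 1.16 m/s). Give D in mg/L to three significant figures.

Travel time t = x/v = 74.7 km / (1.16 m/s) = 74700 m / 1.16 m/s = 64400 s = 0.7453 d.
k_1 L₀/(k_2−k_1) = 0.381×11.9/(0.724−0.381) = 4.534/0.3430 = 13.22 mg/L.
e^(−k_1 t) = e^(−0.381×0.7453) = 0.7528; e^(−k_2 t) = e^(−0.724×0.7453) = 0.5830.
D = 13.22 × (0.7528 − 0.5830) + 4.49 × 0.5830 = 2.245 + 2.618 = 4.862 mg/L.

D ≈ 4.86 mg/L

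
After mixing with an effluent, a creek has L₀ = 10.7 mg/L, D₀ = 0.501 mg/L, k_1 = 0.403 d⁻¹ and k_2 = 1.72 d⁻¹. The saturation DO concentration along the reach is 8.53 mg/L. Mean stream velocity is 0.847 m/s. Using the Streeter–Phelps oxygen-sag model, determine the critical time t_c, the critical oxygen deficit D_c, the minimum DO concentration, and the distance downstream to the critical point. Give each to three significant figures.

t_c ≈ 0.976 d; D_c ≈ 1.69 mg/L; min DO ≈ 6.84 mg/L; x_c ≈ 71.4 km

With k_2/k_1 = 4.268 and 1 − D₀(k_2−k_1)/(k_1 L₀) = 0.8470,
t_c = ln(4.268 × 0.8470) / (1.72 − 0.403) = ln(3.615) / 1.317 = 1.285/1.317 = 0.9758 d.
L(t_c) = L₀ e^(−k_1 t_c) = 10.7 × 0.6749 = 7.221 mg/L, and at the critical point k_2 D_c = k_1 L, so D_c = (0.403/1.72) × 7.221 = 1.692 mg/L.
Minimum DO = C_s − D_c = 8.53 − 1.692 = 6.838 mg/L.
x_c = v t_c = 0.847 m/s × 0.9758 d × 86400 s/d = 71410 m ≈ 71.4 km.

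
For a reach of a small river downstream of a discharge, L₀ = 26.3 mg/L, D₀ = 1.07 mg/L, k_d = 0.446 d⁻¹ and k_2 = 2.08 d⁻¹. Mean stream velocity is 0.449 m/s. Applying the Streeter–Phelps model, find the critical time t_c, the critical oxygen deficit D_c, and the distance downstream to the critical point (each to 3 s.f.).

t_c ≈ 0.844 d; D_c ≈ 3.87 mg/L; x_c ≈ 32.7 km

t_c = [1/(k_2−k_d)] ln[(k_2/k_d)(1 − D₀(k_2−k_d)/(k_d L₀))]
= [1/(2.08−0.446)] ln[(2.08/0.446)(1 − 1.07×1.634/(0.446×26.3))]
= (1/1.634) ln[4.664 × 0.8509] = 0.6120 × ln(3.969) = 0.6120 × 1.378 = 0.8436 d.
L(t_c) = L₀ e^(−k_d t_c) = 26.3 × 0.6864 = 18.05 mg/L, and at the critical point k_2 D_c = k_d L, so D_c = (0.446/2.08) × 18.05 = 3.871 mg/L.
x_c = v t_c = 0.449 m/s × 0.8436 d × 86400 s/d = 32730 m ≈ 32.7 km.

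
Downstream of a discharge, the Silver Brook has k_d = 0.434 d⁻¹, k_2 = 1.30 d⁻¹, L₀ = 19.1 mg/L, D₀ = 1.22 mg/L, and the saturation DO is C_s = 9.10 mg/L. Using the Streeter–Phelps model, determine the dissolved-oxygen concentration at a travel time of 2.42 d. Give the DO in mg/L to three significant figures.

k_d L₀/(k_2−k_d) = 0.434×19.1/(1.30−0.434) = 8.289/0.8660 = 9.572 mg/L.
e^(−k_d t) = e^(−0.434×2.420) = 0.3498; e^(−k_2 t) = e^(−1.30×2.420) = 0.04302.
D = 9.572 × (0.3498 − 0.04302) + 1.22 × 0.04302 = 2.937 + 0.05249 = 2.989 mg/L.
DO = C_s − D = 9.10 − 2.989 = 6.111 mg/L.

DO ≈ 6.11 mg/L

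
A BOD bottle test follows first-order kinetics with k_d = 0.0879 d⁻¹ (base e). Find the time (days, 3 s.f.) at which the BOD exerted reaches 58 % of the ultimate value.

y/L₀ = 1 − e^(−k_d t) = 0.58 ⇒ e^(−k_d t) = 0.420
t = −ln(0.420) / 0.0879 = 0.8675 / 0.0879 = 9.869 d.

t ≈ 9.87 d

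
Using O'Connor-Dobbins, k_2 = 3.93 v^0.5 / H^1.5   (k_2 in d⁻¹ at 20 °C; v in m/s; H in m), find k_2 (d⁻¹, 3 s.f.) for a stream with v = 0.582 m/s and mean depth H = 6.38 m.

k_2 = 3.93 × 0.582^0.5 / 6.38^1.5 = 3.93 × 0.7629 / 16.12 = 0.1860 d⁻¹.

k_2 ≈ 0.186 d⁻¹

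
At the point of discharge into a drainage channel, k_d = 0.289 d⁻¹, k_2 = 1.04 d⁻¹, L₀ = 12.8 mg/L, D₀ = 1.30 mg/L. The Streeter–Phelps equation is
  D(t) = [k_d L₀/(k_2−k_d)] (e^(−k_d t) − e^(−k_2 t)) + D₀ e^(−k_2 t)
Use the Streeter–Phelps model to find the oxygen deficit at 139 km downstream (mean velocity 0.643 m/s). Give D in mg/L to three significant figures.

D ≈ 2.12 mg/L

Travel time t = x/v = 139 km / (0.643 m/s) = 139000 m / 0.643 m/s = 216200 s = 2.502 d.
k_d L₀/(k_2−k_d) = 0.289×12.8/(1.04−0.289) = 3.699/0.7510 = 4.926 mg/L.
e^(−k_d t) = e^(−0.289×2.502) = 0.4853; e^(−k_2 t) = e^(−1.04×2.502) = 0.07412.
D = 4.926 × (0.4853 − 0.07412) + 1.30 × 0.07412 = 2.025 + 0.09635 = 2.121 mg/L.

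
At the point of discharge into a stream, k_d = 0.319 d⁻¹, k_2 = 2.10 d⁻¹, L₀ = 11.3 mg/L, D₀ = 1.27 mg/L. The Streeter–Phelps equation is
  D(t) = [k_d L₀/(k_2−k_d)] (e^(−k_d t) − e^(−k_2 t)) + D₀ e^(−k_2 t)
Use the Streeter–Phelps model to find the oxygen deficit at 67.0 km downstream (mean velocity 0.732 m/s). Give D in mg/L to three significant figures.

D ≈ 1.36 mg/L

Travel time t = x/v = 67.0 km / (0.732 m/s) = 67000 m / 0.732 m/s = 91530 s = 1.059 d.
k_d L₀/(k_2−k_d) = 0.319×11.3/(2.10−0.319) = 3.605/1.781 = 2.024 mg/L.
e^(−k_d t) = e^(−0.319×1.059) = 0.7132; e^(−k_2 t) = e^(−2.10×1.059) = 0.1081.
D = 2.024 × (0.7132 − 0.1081) + 1.27 × 0.1081 = 1.225 + 0.1373 = 1.362 mg/L.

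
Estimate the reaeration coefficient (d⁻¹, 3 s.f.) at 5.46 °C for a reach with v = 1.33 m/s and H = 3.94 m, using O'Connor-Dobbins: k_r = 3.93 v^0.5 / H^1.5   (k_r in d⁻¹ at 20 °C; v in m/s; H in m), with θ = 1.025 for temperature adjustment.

k_r ≈ 0.405 d⁻¹

k_r(20) = 3.93 × 1.33^0.5 / 3.94^1.5 = 3.93 × 1.153 / 7.821 = 0.5795 d⁻¹.
k_r(5.46) = 0.5795 × 1.025^(5.46−20) = 0.5795 × 0.6984 = 0.4047 d⁻¹.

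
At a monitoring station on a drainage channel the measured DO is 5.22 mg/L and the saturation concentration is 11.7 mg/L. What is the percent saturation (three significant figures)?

% saturation = C/C_s × 100 = 5.22/11.7 × 100 = 44.6 %.

44.6 % saturation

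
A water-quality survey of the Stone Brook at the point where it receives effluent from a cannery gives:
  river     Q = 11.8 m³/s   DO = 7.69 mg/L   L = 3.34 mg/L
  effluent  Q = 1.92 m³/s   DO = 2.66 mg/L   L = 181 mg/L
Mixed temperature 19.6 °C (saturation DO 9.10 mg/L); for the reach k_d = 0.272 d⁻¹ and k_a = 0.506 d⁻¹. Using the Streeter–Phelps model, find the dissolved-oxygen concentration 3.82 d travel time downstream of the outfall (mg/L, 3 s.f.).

Mixed DO = (11.8×7.69 + 1.92×2.66)/(11.8+1.92) = 95.85/13.72 = 6.986 mg/L.
Mixed L₀ = (11.8×3.34 + 1.92×181)/(13.72) = 386.9/13.72 = 28.20 mg/L.
Initial deficit D₀ = C_s − DO₀ = 9.10 − 6.986 = 2.114 mg/L.
D(3.82) = [0.272×28.20/(0.506−0.272)](e^(−0.272×3.82) − e^(−0.506×3.82)) + 2.114 e^(−0.506×3.82)
= 32.78 × (0.3538 − 0.1447) + 2.114 × 0.1447 = 7.160 mg/L.
DO = 9.10 − 7.160 = 1.940 mg/L.

DO ≈ 1.94 mg/L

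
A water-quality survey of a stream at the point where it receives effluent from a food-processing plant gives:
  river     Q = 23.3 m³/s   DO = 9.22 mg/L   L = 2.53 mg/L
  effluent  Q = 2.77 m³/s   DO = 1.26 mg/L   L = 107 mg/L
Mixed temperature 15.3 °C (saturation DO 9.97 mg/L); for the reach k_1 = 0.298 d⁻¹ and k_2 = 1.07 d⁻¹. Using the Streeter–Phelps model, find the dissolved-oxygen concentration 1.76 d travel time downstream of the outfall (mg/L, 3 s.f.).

Mixed DO = (23.3×9.22 + 2.77×1.26)/(23.3+2.77) = 218.3/26.07 = 8.374 mg/L.
Mixed L₀ = (23.3×2.53 + 2.77×107)/(26.07) = 355.3/26.07 = 13.63 mg/L.
Initial deficit D₀ = C_s − DO₀ = 9.97 − 8.374 = 1.596 mg/L.
D(1.76) = [0.298×13.63/(1.07−0.298)](e^(−0.298×1.76) − e^(−1.07×1.76)) + 1.596 e^(−1.07×1.76)
= 5.261 × (0.5919 − 0.1521) + 1.596 × 0.1521 = 2.556 mg/L.
DO = 9.97 − 2.556 = 7.414 mg/L.

DO ≈ 7.41 mg/L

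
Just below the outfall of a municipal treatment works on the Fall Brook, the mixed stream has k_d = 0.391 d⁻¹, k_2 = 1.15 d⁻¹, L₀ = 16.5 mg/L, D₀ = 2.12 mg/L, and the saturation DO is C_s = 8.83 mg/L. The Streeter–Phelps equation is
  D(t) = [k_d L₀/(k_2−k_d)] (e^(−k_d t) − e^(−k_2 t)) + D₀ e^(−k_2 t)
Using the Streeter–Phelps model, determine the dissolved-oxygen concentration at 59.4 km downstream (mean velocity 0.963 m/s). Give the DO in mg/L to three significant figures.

Travel time t = x/v = 59.4 km / (0.963 m/s) = 59400 m / 0.963 m/s = 61680 s = 0.7139 d.
k_d L₀/(k_2−k_d) = 0.391×16.5/(1.15−0.391) = 6.452/0.7590 = 8.500 mg/L.
e^(−k_d t) = e^(−0.391×0.7139) = 0.7564; e^(−k_2 t) = e^(−1.15×0.7139) = 0.4400.
D = 8.500 × (0.7564 − 0.4400) + 2.12 × 0.4400 = 2.690 + 0.9328 = 3.623 mg/L.
DO = C_s − D = 8.83 − 3.623 = 5.207 mg/L.

DO ≈ 5.21 mg/L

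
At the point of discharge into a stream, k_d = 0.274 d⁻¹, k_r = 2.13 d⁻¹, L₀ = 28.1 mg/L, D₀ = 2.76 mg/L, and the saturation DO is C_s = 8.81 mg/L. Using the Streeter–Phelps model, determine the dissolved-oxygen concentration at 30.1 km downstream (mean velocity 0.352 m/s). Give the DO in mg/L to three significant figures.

Travel time t = x/v = 30.1 km / (0.352 m/s) = 30100 m / 0.352 m/s = 85510 s = 0.9897 d.
k_d L₀/(k_r−k_d) = 0.274×28.1/(2.13−0.274) = 7.699/1.856 = 4.148 mg/L.
e^(−k_d t) = e^(−0.274×0.9897) = 0.7625; e^(−k_r t) = e^(−2.13×0.9897) = 0.1215.
D = 4.148 × (0.7625 − 0.1215) + 2.76 × 0.1215 = 2.659 + 0.3353 = 2.994 mg/L.
DO = C_s − D = 8.81 − 2.994 = 5.816 mg/L.

DO ≈ 5.82 mg/L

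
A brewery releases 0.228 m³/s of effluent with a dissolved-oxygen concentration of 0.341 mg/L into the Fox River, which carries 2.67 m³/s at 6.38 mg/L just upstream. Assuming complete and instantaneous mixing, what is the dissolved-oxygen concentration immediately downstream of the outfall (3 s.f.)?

5.90 mg/L

Flow-weighted mixing: C = (Q_r C_r + Q_w C_w)/(Q_r + Q_w)
= (2.67×6.38 + 0.228×0.341)/(2.67 + 0.228) = 17.11/2.898 = 5.905 mg/L.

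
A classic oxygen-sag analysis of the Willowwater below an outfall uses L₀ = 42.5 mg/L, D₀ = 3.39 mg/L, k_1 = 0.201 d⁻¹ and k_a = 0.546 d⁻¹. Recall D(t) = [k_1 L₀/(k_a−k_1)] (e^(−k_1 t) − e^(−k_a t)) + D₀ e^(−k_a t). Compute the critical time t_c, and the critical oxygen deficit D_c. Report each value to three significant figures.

t_c = [1/(k_a−k_1)] ln[(k_a/k_1)(1 − D₀(k_a−k_1)/(k_1 L₀))]
= [1/(0.546−0.201)] ln[(0.546/0.201)(1 − 3.39×0.3450/(0.201×42.5))]
= (1/0.3450) ln[2.716 × 0.8631] = 2.899 × ln(2.345) = 2.899 × 0.8521 = 2.470 d.
D_c = (k_1/k_a) L₀ e^(−k_1 t_c) = (0.201/0.546) × 42.5 × e^(−0.201×2.470) = 0.3681 × 42.5 × 0.6087 = 9.523 mg/L.

t_c ≈ 2.47 d; D_c ≈ 9.52 mg/L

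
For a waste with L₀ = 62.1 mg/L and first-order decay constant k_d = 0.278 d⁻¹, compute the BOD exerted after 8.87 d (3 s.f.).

y_t = L₀(1 − e^(−k_d t)) = 62.1 × (1 − e^(−0.278×8.87))
= 62.1 × (1 − 0.08494) = 62.1 × 0.9151 = 56.83 mg/L.

y ≈ 56.8 mg/L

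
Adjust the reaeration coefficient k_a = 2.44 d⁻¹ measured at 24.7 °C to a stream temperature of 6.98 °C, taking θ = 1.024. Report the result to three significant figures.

k_a ≈ 1.60 d⁻¹

k_a(T₂) = k_a(T₁) · θ^(T₂−T₁) = 2.44 × 1.024^(6.98−24.7)
= 2.44 × 1.024^-17.7 = 2.44 × 0.6569 = 1.603 d⁻¹.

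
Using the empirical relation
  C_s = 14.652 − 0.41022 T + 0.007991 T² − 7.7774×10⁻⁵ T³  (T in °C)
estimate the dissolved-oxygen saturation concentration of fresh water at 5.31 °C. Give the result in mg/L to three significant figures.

C_s ≈ 12.7 mg/L

C_s = 14.652 − 0.41022×5.31 + 0.007991×5.31² − 7.7774×10⁻⁵×5.31³ = 12.69 mg/L.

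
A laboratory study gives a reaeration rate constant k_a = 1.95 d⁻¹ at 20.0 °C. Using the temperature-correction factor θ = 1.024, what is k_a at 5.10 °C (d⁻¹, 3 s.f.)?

k_a(T₂) = k_a(T₁) · θ^(T₂−T₁) = 1.95 × 1.024^(5.10−20.0)
= 1.95 × 1.024^-14.9 = 1.95 × 0.7023 = 1.370 d⁻¹.

k_a ≈ 1.37 d⁻¹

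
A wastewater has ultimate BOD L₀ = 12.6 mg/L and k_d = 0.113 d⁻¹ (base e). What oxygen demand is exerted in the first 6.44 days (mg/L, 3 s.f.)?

y ≈ 6.51 mg/L

y_t = L₀(1 − e^(−k_d t)) = 12.6 × (1 − e^(−0.113×6.44))
= 12.6 × (1 − 0.4830) = 12.6 × 0.5170 = 6.514 mg/L.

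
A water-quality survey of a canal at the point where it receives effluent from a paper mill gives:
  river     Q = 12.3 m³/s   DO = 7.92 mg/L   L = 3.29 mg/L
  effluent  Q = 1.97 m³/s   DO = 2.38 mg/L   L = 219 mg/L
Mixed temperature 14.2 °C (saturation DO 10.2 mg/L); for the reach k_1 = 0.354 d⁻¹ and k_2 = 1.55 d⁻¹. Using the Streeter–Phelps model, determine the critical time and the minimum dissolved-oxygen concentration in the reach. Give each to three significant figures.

t_c ≈ 0.923 d; minimum DO ≈ 4.75 mg/L

Mixed DO = (12.3×7.92 + 1.97×2.38)/(12.3+1.97) = 102.1/14.27 = 7.155 mg/L.
Mixed L₀ = (12.3×3.29 + 1.97×219)/(14.27) = 471.9/14.27 = 33.07 mg/L.
Initial deficit D₀ = C_s − DO₀ = 10.2 − 7.155 = 3.045 mg/L.
t_c = (1/1.196) ln[(1.55/0.354)(1 − 3.045×1.196/(0.354×33.07))] = 0.8361 × ln(3.016) = 0.9232 d.
D_c = (0.354/1.55) × 33.07 × e^(−0.354×0.9232) = 0.2284 × 33.07 × 0.7212 = 5.447 mg/L.
Minimum DO = 10.2 − 5.447 = 4.753 mg/L.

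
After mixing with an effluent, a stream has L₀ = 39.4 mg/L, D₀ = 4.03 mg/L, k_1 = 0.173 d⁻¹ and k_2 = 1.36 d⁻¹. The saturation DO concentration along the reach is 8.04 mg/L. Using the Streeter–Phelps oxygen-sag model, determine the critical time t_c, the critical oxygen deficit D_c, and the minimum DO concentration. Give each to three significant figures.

t_c ≈ 0.718 d; D_c ≈ 4.43 mg/L; min DO ≈ 3.61 mg/L

At the critical point dD/dt = 0, so k_1 L₀ e^(−k_1 t) = k_2 D. Substituting D(t) from the Streeter–Phelps equation and solving for t gives
t_c = ln[(k_2/k_1)(1 − D₀(k_2−k_1)/(k_1 L₀))] / (k_2−k_1).
Here k_2−k_1 = 1.187 d⁻¹ and 1 − D₀(k_2−k_1)/(k_1 L₀) = 1 − 4.03×1.187/(0.173×39.4) = 0.2982, so
t_c = ln(7.861 × 0.2982) / 1.187 = 0.8520 / 1.187 = 0.7177 d.
L(t_c) = L₀ e^(−k_1 t_c) = 39.4 × 0.8832 = 34.80 mg/L, and at the critical point k_2 D_c = k_1 L, so D_c = (0.173/1.36) × 34.80 = 4.427 mg/L.
Minimum DO = C_s − D_c = 8.04 − 4.427 = 3.613 mg/L.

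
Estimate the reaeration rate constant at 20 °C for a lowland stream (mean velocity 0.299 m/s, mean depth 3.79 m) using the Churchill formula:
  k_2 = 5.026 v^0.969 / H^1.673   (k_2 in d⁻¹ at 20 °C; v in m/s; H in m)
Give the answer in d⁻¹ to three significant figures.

k_2 = 5.026 × 0.299^0.969 / 3.79^1.673 = 5.026 × 0.3104 / 9.291 = 0.1679 d⁻¹.

k_2 ≈ 0.168 d⁻¹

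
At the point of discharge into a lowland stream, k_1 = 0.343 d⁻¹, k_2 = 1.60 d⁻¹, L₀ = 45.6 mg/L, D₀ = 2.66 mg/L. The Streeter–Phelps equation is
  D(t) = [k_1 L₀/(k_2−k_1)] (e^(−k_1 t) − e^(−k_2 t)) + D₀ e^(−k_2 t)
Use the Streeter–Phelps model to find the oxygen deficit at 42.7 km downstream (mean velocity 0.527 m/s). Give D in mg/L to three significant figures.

Travel time t = x/v = 42.7 km / (0.527 m/s) = 42700 m / 0.527 m/s = 81020 s = 0.9378 d.
k_1 L₀/(k_2−k_1) = 0.343×45.6/(1.60−0.343) = 15.64/1.257 = 12.44 mg/L.
e^(−k_1 t) = e^(−0.343×0.9378) = 0.7249; e^(−k_2 t) = e^(−1.60×0.9378) = 0.2230.
D = 12.44 × (0.7249 − 0.2230) + 2.66 × 0.2230 = 6.245 + 0.5933 = 6.839 mg/L.

D ≈ 6.84 mg/L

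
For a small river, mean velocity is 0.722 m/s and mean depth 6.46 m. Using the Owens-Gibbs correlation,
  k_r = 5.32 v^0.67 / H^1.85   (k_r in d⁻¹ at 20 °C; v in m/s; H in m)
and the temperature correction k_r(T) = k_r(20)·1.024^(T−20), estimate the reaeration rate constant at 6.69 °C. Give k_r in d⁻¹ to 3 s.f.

k_r ≈ 0.0989 d⁻¹

k_r(20) = 5.32 × 0.722^0.67 / 6.46^1.85 = 5.32 × 0.8039 / 31.54 = 0.1356 d⁻¹.
k_r(6.69) = 0.1356 × 1.024^(6.69−20) = 0.1356 × 0.7293 = 0.09888 d⁻¹.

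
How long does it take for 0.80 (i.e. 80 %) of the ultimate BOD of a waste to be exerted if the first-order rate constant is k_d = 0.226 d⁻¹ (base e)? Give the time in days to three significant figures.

t ≈ 7.12 d

y/L₀ = 1 − e^(−k_d t) = 0.80 ⇒ e^(−k_d t) = 0.200
t = −ln(0.200) / 0.226 = 1.609 / 0.226 = 7.121 d.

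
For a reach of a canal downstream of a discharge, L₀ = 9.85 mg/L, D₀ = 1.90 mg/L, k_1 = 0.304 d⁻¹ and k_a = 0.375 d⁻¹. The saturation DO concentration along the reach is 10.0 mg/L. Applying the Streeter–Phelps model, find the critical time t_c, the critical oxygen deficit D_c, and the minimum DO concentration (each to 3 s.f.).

t_c = [1/(k_a−k_1)] ln[(k_a/k_1)(1 − D₀(k_a−k_1)/(k_1 L₀))]
= [1/(0.375−0.304)] ln[(0.375/0.304)(1 − 1.90×0.07100/(0.304×9.85))]
= (1/0.07100) ln[1.234 × 0.9549] = 14.08 × ln(1.178) = 14.08 × 0.1638 = 2.307 d.
L(t_c) = L₀ e^(−k_1 t_c) = 9.85 × 0.4959 = 4.885 mg/L, and at the critical point k_a D_c = k_1 L, so D_c = (0.304/0.375) × 4.885 = 3.960 mg/L.
Minimum DO = C_s − D_c = 10.0 − 3.960 = 6.040 mg/L.

t_c ≈ 2.31 d; D_c ≈ 3.96 mg/L; min DO ≈ 6.04 mg/L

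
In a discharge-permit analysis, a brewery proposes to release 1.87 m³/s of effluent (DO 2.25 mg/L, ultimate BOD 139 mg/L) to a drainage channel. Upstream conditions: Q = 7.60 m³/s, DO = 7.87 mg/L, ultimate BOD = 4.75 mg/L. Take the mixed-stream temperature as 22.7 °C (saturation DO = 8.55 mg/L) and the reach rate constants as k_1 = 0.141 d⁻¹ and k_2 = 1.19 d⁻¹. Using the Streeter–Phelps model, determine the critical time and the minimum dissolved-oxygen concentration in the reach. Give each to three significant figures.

Mixed DO = (7.60×7.87 + 1.87×2.25)/(7.60+1.87) = 64.02/9.470 = 6.760 mg/L.
Mixed L₀ = (7.60×4.75 + 1.87×139)/(9.470) = 296.0/9.470 = 31.26 mg/L.
Initial deficit D₀ = C_s − DO₀ = 8.55 − 6.760 = 1.790 mg/L.
t_c = (1/1.049) ln[(1.19/0.141)(1 − 1.790×1.049/(0.141×31.26))] = 0.9533 × ln(4.845) = 1.504 d.
D_c = (0.141/1.19) × 31.26 × e^(−0.141×1.504) = 0.1185 × 31.26 × 0.8089 = 2.996 mg/L.
Minimum DO = 8.55 − 2.996 = 5.554 mg/L.

t_c ≈ 1.50 d; minimum DO ≈ 5.55 mg/L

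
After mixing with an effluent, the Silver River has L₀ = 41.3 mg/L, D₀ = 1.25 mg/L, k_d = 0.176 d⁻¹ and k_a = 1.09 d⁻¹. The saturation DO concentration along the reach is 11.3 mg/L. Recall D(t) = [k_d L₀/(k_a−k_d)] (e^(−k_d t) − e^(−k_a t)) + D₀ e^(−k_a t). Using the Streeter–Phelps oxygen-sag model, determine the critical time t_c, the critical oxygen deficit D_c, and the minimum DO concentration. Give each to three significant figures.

t_c ≈ 1.81 d; D_c ≈ 4.85 mg/L; min DO ≈ 6.45 mg/L

t_c = [1/(k_a−k_d)] ln[(k_a/k_d)(1 − D₀(k_a−k_d)/(k_d L₀))]
= [1/(1.09−0.176)] ln[(1.09/0.176)(1 − 1.25×0.9140/(0.176×41.3))]
= (1/0.9140) ln[6.193 × 0.8428] = 1.094 × ln(5.220) = 1.094 × 1.652 = 1.808 d.
L(t_c) = L₀ e^(−k_d t_c) = 41.3 × 0.7275 = 30.04 mg/L, and at the critical point k_a D_c = k_d L, so D_c = (0.176/1.09) × 30.04 = 4.851 mg/L.
Minimum DO = C_s − D_c = 11.3 − 4.851 = 6.449 mg/L.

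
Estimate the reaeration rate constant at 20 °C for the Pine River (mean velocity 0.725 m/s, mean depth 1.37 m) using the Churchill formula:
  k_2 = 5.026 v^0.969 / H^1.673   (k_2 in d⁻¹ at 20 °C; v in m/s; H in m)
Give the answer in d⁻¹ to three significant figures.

k_2 ≈ 2.17 d⁻¹

k_2 = 5.026 × 0.725^0.969 / 1.37^1.673 = 5.026 × 0.7323 / 1.693 = 2.173 d⁻¹.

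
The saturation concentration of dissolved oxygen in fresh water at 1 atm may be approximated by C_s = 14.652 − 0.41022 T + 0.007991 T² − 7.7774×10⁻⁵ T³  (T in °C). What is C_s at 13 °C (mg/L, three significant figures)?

C_s = 14.652 − 0.41022×13 + 0.007991×13² − 7.7774×10⁻⁵×13³ = 10.50 mg/L.

C_s ≈ 10.5 mg/L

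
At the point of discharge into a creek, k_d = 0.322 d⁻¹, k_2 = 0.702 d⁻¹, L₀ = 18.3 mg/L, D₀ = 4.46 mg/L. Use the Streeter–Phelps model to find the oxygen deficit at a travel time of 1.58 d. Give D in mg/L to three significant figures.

k_d L₀/(k_2−k_d) = 0.322×18.3/(0.702−0.322) = 5.893/0.3800 = 15.51 mg/L.
e^(−k_d t) = e^(−0.322×1.580) = 0.6012; e^(−k_2 t) = e^(−0.702×1.580) = 0.3298.
D = 15.51 × (0.6012 − 0.3298) + 4.46 × 0.3298 = 4.209 + 1.471 = 5.680 mg/L.

D ≈ 5.68 mg/L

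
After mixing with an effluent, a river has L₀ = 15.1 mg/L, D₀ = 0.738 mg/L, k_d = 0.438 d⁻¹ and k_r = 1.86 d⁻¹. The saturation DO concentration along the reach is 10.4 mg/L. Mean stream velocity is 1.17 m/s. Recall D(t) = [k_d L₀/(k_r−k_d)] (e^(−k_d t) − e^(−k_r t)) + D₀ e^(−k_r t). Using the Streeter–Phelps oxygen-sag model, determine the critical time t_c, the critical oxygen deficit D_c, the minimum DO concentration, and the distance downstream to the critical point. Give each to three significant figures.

With k_r/k_d = 4.247 and 1 − D₀(k_r−k_d)/(k_d L₀) = 0.8413,
t_c = ln(4.247 × 0.8413) / (1.86 − 0.438) = ln(3.573) / 1.422 = 1.273/1.422 = 0.8955 d.
L(t_c) = L₀ e^(−k_d t_c) = 15.1 × 0.6756 = 10.20 mg/L, and at the critical point k_r D_c = k_d L, so D_c = (0.438/1.86) × 10.20 = 2.402 mg/L.
Minimum DO = C_s − D_c = 10.4 − 2.402 = 7.998 mg/L.
x_c = v t_c = 1.17 m/s × 0.8955 d × 86400 s/d = 90520 m ≈ 90.5 km.

t_c ≈ 0.895 d; D_c ≈ 2.40 mg/L; min DO ≈ 8.00 mg/L; x_c ≈ 90.5 km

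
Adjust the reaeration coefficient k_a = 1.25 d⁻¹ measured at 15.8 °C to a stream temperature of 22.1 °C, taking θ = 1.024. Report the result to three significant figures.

k_a ≈ 1.45 d⁻¹

k_a(T₂) = k_a(T₁) · θ^(T₂−T₁) = 1.25 × 1.024^(22.1−15.8)
= 1.25 × 1.024^6.30 = 1.25 × 1.161 = 1.451 d⁻¹.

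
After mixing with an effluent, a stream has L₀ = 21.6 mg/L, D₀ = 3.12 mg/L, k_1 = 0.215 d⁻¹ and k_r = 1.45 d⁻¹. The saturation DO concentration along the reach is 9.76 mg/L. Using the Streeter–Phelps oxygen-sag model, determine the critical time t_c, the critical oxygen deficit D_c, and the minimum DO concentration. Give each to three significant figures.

At the critical point dD/dt = 0, so k_1 L₀ e^(−k_1 t) = k_r D. Substituting D(t) from the Streeter–Phelps equation and solving for t gives
t_c = ln[(k_r/k_1)(1 − D₀(k_r−k_1)/(k_1 L₀))] / (k_r−k_1).
Here k_r−k_1 = 1.235 d⁻¹ and 1 − D₀(k_r−k_1)/(k_1 L₀) = 1 − 3.12×1.235/(0.215×21.6) = 0.1703, so
t_c = ln(6.744 × 0.1703) / 1.235 = 0.1384 / 1.235 = 0.1121 d.
D_c = (k_1/k_r) L₀ e^(−k_1 t_c) = (0.215/1.45) × 21.6 × e^(−0.215×0.1121) = 0.1483 × 21.6 × 0.9762 = 3.127 mg/L.
Minimum DO = C_s − D_c = 9.76 − 3.127 = 6.633 mg/L.

t_c ≈ 0.112 d; D_c ≈ 3.13 mg/L; min DO ≈ 6.63 mg/L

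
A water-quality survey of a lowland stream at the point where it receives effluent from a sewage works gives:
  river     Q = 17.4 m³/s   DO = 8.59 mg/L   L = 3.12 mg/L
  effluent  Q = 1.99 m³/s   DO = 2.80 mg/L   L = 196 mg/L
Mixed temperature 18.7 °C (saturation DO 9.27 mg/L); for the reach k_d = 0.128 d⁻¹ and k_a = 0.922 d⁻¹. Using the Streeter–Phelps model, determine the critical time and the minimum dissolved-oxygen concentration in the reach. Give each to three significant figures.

t_c ≈ 1.95 d; minimum DO ≈ 6.79 mg/L

Mixed DO = (17.4×8.59 + 1.99×2.80)/(17.4+1.99) = 155.0/19.39 = 7.996 mg/L.
Mixed L₀ = (17.4×3.12 + 1.99×196)/(19.39) = 444.3/19.39 = 22.92 mg/L.
Initial deficit D₀ = C_s − DO₀ = 9.27 − 7.996 = 1.274 mg/L.
t_c = (1/0.7940) ln[(0.922/0.128)(1 − 1.274×0.7940/(0.128×22.92))] = 1.259 × ln(4.719) = 1.954 d.
D_c = (0.128/0.922) × 22.92 × e^(−0.128×1.954) = 0.1388 × 22.92 × 0.7787 = 2.477 mg/L.
Minimum DO = 9.27 − 2.477 = 6.793 mg/L.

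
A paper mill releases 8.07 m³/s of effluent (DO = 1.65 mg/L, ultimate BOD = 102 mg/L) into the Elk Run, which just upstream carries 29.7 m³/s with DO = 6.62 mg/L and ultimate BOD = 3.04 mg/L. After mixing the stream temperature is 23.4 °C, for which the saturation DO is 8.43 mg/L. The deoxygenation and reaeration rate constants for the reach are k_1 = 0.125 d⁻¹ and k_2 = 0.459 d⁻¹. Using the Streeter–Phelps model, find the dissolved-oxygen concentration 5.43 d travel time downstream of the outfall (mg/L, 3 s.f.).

DO ≈ 4.35 mg/L

Mixed DO = (29.7×6.62 + 8.07×1.65)/(29.7+8.07) = 209.9/37.77 = 5.558 mg/L.
Mixed L₀ = (29.7×3.04 + 8.07×102)/(37.77) = 913.4/37.77 = 24.18 mg/L.
Initial deficit D₀ = C_s − DO₀ = 8.43 − 5.558 = 2.872 mg/L.
D(5.43) = [0.125×24.18/(0.459−0.125)](e^(−0.125×5.43) − e^(−0.459×5.43)) + 2.872 e^(−0.459×5.43)
= 9.051 × (0.5073 − 0.08271) + 2.872 × 0.08271 = 4.080 mg/L.
DO = 8.43 − 4.080 = 4.350 mg/L.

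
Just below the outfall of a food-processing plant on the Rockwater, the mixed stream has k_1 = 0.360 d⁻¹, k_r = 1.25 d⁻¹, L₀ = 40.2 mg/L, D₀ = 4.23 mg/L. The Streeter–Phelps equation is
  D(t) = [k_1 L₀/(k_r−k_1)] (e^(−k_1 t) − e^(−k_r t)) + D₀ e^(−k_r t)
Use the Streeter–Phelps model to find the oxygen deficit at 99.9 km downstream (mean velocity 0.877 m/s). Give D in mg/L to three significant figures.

D ≈ 7.80 mg/L

Travel time t = x/v = 99.9 km / (0.877 m/s) = 99900 m / 0.877 m/s = 113900 s = 1.318 d.
k_1 L₀/(k_r−k_1) = 0.360×40.2/(1.25−0.360) = 14.47/0.8900 = 16.26 mg/L.
e^(−k_1 t) = e^(−0.360×1.318) = 0.6221; e^(−k_r t) = e^(−1.25×1.318) = 0.1924.
D = 16.26 × (0.6221 − 0.1924) + 4.23 × 0.1924 = 6.987 + 0.8140 = 7.801 mg/L.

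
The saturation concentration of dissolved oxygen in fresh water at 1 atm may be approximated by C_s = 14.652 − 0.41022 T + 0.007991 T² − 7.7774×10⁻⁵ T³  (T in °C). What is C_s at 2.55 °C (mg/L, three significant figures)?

C_s ≈ 13.7 mg/L

C_s = 14.652 − 0.41022×2.55 + 0.007991×2.55² − 7.7774×10⁻⁵×2.55³ = 13.66 mg/L.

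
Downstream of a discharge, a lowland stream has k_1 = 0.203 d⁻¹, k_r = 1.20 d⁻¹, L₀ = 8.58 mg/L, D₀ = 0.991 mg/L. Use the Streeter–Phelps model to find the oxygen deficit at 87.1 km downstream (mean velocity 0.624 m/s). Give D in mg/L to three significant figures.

D ≈ 1.15 mg/L

Travel time t = x/v = 87.1 km / (0.624 m/s) = 87100 m / 0.624 m/s = 139600 s = 1.616 d.
k_1 L₀/(k_r−k_1) = 0.203×8.58/(1.20−0.203) = 1.742/0.9970 = 1.747 mg/L.
e^(−k_1 t) = e^(−0.203×1.616) = 0.7204; e^(−k_r t) = e^(−1.20×1.616) = 0.1439.
D = 1.747 × (0.7204 − 0.1439) + 0.991 × 0.1439 = 1.007 + 0.1426 = 1.150 mg/L.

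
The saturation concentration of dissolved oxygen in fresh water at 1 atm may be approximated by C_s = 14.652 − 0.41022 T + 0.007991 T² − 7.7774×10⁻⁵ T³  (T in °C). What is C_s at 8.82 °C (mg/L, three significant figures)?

C_s = 14.652 − 0.41022×8.82 + 0.007991×8.82² − 7.7774×10⁻⁵×8.82³ = 11.60 mg/L.

C_s ≈ 11.6 mg/L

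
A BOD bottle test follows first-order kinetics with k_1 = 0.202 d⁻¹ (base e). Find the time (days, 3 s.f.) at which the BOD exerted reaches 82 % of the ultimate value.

y/L₀ = 1 − e^(−k_1 t) = 0.82 ⇒ e^(−k_1 t) = 0.180
t = −ln(0.180) / 0.202 = 1.715 / 0.202 = 8.489 d.

t ≈ 8.49 d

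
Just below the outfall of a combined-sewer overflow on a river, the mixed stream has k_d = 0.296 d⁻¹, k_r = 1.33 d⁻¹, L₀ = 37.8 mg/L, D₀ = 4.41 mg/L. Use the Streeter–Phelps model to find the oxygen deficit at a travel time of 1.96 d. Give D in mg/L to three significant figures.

k_d L₀/(k_r−k_d) = 0.296×37.8/(1.33−0.296) = 11.19/1.034 = 10.82 mg/L.
e^(−k_d t) = e^(−0.296×1.960) = 0.5598; e^(−k_r t) = e^(−1.33×1.960) = 0.07377.
D = 10.82 × (0.5598 − 0.07377) + 4.41 × 0.07377 = 5.259 + 0.3253 = 5.585 mg/L.

D ≈ 5.58 mg/L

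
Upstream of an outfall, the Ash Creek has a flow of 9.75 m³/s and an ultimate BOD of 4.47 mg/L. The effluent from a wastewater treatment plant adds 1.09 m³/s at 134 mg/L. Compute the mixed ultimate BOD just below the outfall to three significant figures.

Flow-weighted mixing: C = (Q_r C_r + Q_w C_w)/(Q_r + Q_w)
= (9.75×4.47 + 1.09×134)/(9.75 + 1.09) = 189.6/10.84 = 17.49 mg/L.

17.5 mg/L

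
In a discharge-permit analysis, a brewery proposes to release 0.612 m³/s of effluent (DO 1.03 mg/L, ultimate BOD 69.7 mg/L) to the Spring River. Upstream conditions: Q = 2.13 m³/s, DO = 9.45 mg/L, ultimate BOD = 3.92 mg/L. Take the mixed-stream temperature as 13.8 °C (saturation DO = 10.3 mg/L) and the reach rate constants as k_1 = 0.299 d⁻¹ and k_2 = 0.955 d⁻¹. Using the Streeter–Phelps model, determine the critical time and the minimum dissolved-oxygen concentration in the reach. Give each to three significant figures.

Mixed DO = (2.13×9.45 + 0.612×1.03)/(2.13+0.612) = 20.76/2.742 = 7.571 mg/L.
Mixed L₀ = (2.13×3.92 + 0.612×69.7)/(2.742) = 51.01/2.742 = 18.60 mg/L.
Initial deficit D₀ = C_s − DO₀ = 10.3 − 7.571 = 2.729 mg/L.
t_c = (1/0.6560) ln[(0.955/0.299)(1 − 2.729×0.6560/(0.299×18.60))] = 1.524 × ln(2.166) = 1.178 d.
D_c = (0.299/0.955) × 18.60 × e^(−0.299×1.178) = 0.3131 × 18.60 × 0.7031 = 4.095 mg/L.
Minimum DO = 10.3 − 4.095 = 6.205 mg/L.

t_c ≈ 1.18 d; minimum DO ≈ 6.21 mg/L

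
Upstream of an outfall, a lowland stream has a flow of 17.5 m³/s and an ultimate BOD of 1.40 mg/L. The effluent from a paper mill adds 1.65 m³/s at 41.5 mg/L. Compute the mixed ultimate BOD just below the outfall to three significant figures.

4.86 mg/L

Flow-weighted mixing: C = (Q_r C_r + Q_w C_w)/(Q_r + Q_w)
= (17.5×1.40 + 1.65×41.5)/(17.5 + 1.65) = 92.97/19.15 = 4.855 mg/L.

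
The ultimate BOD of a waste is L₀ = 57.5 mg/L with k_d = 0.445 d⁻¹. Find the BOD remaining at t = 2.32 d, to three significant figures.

L ≈ 20.5 mg/L

L_t = L₀ e^(−k_d t) = 57.5 × e^(−0.445×2.32) = 57.5 × 0.3562 = 20.48 mg/L.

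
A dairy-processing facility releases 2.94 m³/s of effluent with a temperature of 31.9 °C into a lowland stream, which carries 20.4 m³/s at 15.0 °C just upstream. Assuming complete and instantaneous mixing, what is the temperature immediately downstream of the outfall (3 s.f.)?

17.1 °C

Flow-weighted mixing: C = (Q_r C_r + Q_w C_w)/(Q_r + Q_w)
= (20.4×15.0 + 2.94×31.9)/(20.4 + 2.94) = 399.8/23.34 = 17.13 °C.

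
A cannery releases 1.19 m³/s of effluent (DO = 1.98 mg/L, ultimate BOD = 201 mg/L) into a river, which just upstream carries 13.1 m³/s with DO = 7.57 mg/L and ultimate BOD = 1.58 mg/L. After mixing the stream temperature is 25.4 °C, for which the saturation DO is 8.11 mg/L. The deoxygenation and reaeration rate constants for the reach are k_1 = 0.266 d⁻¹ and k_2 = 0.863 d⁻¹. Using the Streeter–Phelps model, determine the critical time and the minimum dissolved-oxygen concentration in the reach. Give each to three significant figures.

t_c ≈ 1.75 d; minimum DO ≈ 4.59 mg/L

Mixed DO = (13.1×7.57 + 1.19×1.98)/(13.1+1.19) = 101.5/14.29 = 7.104 mg/L.
Mixed L₀ = (13.1×1.58 + 1.19×201)/(14.29) = 259.9/14.29 = 18.19 mg/L.
Initial deficit D₀ = C_s − DO₀ = 8.11 − 7.104 = 1.006 mg/L.
t_c = (1/0.5970) ln[(0.863/0.266)(1 − 1.006×0.5970/(0.266×18.19))] = 1.675 × ln(2.842) = 1.749 d.
D_c = (0.266/0.863) × 18.19 × e^(−0.266×1.749) = 0.3082 × 18.19 × 0.6279 = 3.520 mg/L.
Minimum DO = 8.11 − 3.520 = 4.590 mg/L.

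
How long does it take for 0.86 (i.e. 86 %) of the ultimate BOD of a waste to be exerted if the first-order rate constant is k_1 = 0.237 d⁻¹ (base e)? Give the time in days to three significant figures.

t ≈ 8.30 d

y/L₀ = 1 − e^(−k_1 t) = 0.86 ⇒ e^(−k_1 t) = 0.140
t = −ln(0.140) / 0.237 = 1.966 / 0.237 = 8.296 d.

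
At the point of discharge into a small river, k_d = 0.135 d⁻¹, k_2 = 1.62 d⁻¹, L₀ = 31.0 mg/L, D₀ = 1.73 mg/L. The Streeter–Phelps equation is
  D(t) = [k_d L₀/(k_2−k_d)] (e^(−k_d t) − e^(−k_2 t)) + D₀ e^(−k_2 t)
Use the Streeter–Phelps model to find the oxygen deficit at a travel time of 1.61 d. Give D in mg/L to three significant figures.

k_d L₀/(k_2−k_d) = 0.135×31.0/(1.62−0.135) = 4.185/1.485 = 2.818 mg/L.
e^(−k_d t) = e^(−0.135×1.610) = 0.8046; e^(−k_2 t) = e^(−1.62×1.610) = 0.07367.
D = 2.818 × (0.8046 − 0.07367) + 1.73 × 0.07367 = 2.060 + 0.1274 = 2.187 mg/L.

D ≈ 2.19 mg/L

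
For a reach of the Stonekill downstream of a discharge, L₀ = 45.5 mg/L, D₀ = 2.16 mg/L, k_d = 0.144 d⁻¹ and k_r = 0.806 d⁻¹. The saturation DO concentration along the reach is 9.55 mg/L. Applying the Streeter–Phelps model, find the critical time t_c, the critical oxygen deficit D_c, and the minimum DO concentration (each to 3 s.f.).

t_c ≈ 2.23 d; D_c ≈ 5.90 mg/L; min DO ≈ 3.65 mg/L

With k_r/k_d = 5.597 and 1 − D₀(k_r−k_d)/(k_d L₀) = 0.7818,
t_c = ln(5.597 × 0.7818) / (0.806 − 0.144) = ln(4.376) / 0.6620 = 1.476/0.6620 = 2.230 d.
D_c = (k_d/k_r) L₀ e^(−k_d t_c) = (0.144/0.806) × 45.5 × e^(−0.144×2.230) = 0.1787 × 45.5 × 0.7254 = 5.897 mg/L.
Minimum DO = C_s − D_c = 9.55 − 5.897 = 3.653 mg/L.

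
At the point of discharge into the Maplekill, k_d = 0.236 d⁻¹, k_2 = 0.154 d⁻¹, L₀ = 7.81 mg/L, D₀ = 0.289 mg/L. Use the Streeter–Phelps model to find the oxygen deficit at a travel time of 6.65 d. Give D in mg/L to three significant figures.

k_d L₀/(k_2−k_d) = 0.236×7.81/(0.154−0.236) = 1.843/-0.08200 = -22.48 mg/L.
e^(−k_d t) = e^(−0.236×6.650) = 0.2082; e^(−k_2 t) = e^(−0.154×6.650) = 0.3591.
D = -22.48 × (0.2082 − 0.3591) + 0.289 × 0.3591 = 3.393 + 0.1038 = 3.497 mg/L.

D ≈ 3.50 mg/L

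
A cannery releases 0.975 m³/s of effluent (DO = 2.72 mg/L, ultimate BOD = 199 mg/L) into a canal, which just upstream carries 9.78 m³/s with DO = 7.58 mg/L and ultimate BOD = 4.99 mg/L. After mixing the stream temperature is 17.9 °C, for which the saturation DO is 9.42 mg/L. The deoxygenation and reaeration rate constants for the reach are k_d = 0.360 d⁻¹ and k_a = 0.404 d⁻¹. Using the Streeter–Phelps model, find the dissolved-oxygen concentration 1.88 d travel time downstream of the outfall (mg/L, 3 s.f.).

Mixed DO = (9.78×7.58 + 0.975×2.72)/(9.78+0.975) = 76.78/10.75 = 7.139 mg/L.
Mixed L₀ = (9.78×4.99 + 0.975×199)/(10.75) = 242.8/10.75 = 22.58 mg/L.
Initial deficit D₀ = C_s − DO₀ = 9.42 − 7.139 = 2.281 mg/L.
D(1.88) = [0.360×22.58/(0.404−0.360)](e^(−0.360×1.88) − e^(−0.404×1.88)) + 2.281 e^(−0.404×1.88)
= 184.7 × (0.5082 − 0.4679) + 2.281 × 0.4679 = 8.521 mg/L.
DO = 9.42 − 8.521 = 0.8991 mg/L.

DO ≈ 0.899 mg/L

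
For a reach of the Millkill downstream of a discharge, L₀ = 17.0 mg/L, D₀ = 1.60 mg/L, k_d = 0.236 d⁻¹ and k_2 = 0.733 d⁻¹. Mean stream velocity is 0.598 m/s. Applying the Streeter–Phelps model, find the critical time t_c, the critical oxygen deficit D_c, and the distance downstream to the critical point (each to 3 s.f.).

t_c ≈ 1.84 d; D_c ≈ 3.55 mg/L; x_c ≈ 94.9 km

With k_2/k_d = 3.106 and 1 − D₀(k_2−k_d)/(k_d L₀) = 0.8018,
t_c = ln(3.106 × 0.8018) / (0.733 − 0.236) = ln(2.490) / 0.4970 = 0.9124/0.4970 = 1.836 d.
D_c = (k_d/k_2) L₀ e^(−k_d t_c) = (0.236/0.733) × 17.0 × e^(−0.236×1.836) = 0.3220 × 17.0 × 0.6484 = 3.549 mg/L.
x_c = v t_c = 0.598 m/s × 1.836 d × 86400 s/d = 94850 m ≈ 94.9 km.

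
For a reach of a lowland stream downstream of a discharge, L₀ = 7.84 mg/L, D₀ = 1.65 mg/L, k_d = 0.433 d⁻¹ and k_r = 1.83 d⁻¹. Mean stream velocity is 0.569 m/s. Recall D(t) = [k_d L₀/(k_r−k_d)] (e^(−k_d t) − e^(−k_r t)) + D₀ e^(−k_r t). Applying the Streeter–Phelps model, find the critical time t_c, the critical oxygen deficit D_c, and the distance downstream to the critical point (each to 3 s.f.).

With k_r/k_d = 4.226 and 1 − D₀(k_r−k_d)/(k_d L₀) = 0.3210,
t_c = ln(4.226 × 0.3210) / (1.83 − 0.433) = ln(1.357) / 1.397 = 0.3050/1.397 = 0.2183 d.
D_c = (k_d/k_r) L₀ e^(−k_d t_c) = (0.433/1.83) × 7.84 × e^(−0.433×0.2183) = 0.2366 × 7.84 × 0.9098 = 1.688 mg/L.
x_c = v t_c = 0.569 m/s × 0.2183 d × 86400 s/d = 10730 m ≈ 10.7 km.

t_c ≈ 0.218 d; D_c ≈ 1.69 mg/L; x_c ≈ 10.7 km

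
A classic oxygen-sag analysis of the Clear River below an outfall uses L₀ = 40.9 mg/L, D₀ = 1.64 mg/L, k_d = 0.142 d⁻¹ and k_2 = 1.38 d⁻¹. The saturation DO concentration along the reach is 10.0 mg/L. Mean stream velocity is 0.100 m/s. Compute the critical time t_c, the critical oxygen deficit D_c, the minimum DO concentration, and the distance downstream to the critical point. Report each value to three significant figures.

At the critical point dD/dt = 0, so k_d L₀ e^(−k_d t) = k_2 D. Substituting D(t) from the Streeter–Phelps equation and solving for t gives
t_c = ln[(k_2/k_d)(1 − D₀(k_2−k_d)/(k_d L₀))] / (k_2−k_d).
Here k_2−k_d = 1.238 d⁻¹ and 1 − D₀(k_2−k_d)/(k_d L₀) = 1 − 1.64×1.238/(0.142×40.9) = 0.6504, so
t_c = ln(9.718 × 0.6504) / 1.238 = 1.844 / 1.238 = 1.489 d.
L(t_c) = L₀ e^(−k_d t_c) = 40.9 × 0.8094 = 33.10 mg/L, and at the critical point k_2 D_c = k_d L, so D_c = (0.142/1.38) × 33.10 = 3.406 mg/L.
Minimum DO = C_s − D_c = 10.0 − 3.406 = 6.594 mg/L.
x_c = v t_c = 0.100 m/s × 1.489 d × 86400 s/d = 12870 m ≈ 12.9 km.

t_c ≈ 1.49 d; D_c ≈ 3.41 mg/L; min DO ≈ 6.59 mg/L; x_c ≈ 12.9 km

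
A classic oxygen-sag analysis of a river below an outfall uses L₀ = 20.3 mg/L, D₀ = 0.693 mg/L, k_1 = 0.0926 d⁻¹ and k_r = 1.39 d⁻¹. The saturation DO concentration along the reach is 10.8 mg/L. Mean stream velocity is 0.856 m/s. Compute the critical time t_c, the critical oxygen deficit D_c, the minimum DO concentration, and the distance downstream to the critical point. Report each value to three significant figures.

t_c ≈ 1.59 d; D_c ≈ 1.17 mg/L; min DO ≈ 9.63 mg/L; x_c ≈ 117 km

At the critical point dD/dt = 0, so k_1 L₀ e^(−k_1 t) = k_r D. Substituting D(t) from the Streeter–Phelps equation and solving for t gives
t_c = ln[(k_r/k_1)(1 − D₀(k_r−k_1)/(k_1 L₀))] / (k_r−k_1).
Here k_r−k_1 = 1.297 d⁻¹ and 1 − D₀(k_r−k_1)/(k_1 L₀) = 1 − 0.693×1.297/(0.0926×20.3) = 0.5217, so
t_c = ln(15.01 × 0.5217) / 1.297 = 2.058 / 1.297 = 1.586 d.
D_c = (k_1/k_r) L₀ e^(−k_1 t_c) = (0.0926/1.39) × 20.3 × e^(−0.0926×1.586) = 0.06662 × 20.3 × 0.8634 = 1.168 mg/L.
Minimum DO = C_s − D_c = 10.8 − 1.168 = 9.632 mg/L.
x_c = v t_c = 0.856 m/s × 1.586 d × 86400 s/d = 117300 m ≈ 117 km.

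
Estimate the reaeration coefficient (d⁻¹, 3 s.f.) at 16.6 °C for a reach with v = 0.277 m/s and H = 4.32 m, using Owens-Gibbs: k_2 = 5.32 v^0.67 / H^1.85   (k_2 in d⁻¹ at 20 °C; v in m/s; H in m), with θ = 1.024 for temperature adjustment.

k_2(20) = 5.32 × 0.277^0.67 / 4.32^1.85 = 5.32 × 0.4231 / 14.98 = 0.1502 d⁻¹.
k_2(16.6) = 0.1502 × 1.024^(16.6−20) = 0.1502 × 0.9225 = 0.1386 d⁻¹.

k_2 ≈ 0.139 d⁻¹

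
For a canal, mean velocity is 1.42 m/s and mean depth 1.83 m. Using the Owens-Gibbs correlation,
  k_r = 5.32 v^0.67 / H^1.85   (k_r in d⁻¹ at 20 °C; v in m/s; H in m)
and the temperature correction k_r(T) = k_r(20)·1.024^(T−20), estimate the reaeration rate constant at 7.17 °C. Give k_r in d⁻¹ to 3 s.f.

k_r ≈ 1.62 d⁻¹

k_r(20) = 5.32 × 1.42^0.67 / 1.83^1.85 = 5.32 × 1.265 / 3.059 = 2.200 d⁻¹.
k_r(7.17) = 2.200 × 1.024^(7.17−20) = 2.200 × 0.7377 = 1.623 d⁻¹.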